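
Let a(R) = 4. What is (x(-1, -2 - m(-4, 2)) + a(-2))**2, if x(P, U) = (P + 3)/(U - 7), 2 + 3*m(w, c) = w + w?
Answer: 3844/289 ≈ 13.301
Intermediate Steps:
m(w, c) = -2/3 + 2*w/3 (m(w, c) = -2/3 + (w + w)/3 = -2/3 + (2*w)/3 = -2/3 + 2*w/3)
x(P, U) = (3 + P)/(-7 + U)
(x(-1, -2 - m(-4, 2)) + a(-2))**2 = ((3 - 1)/(-7 + (-2 - (-2/3 + (2/3)*(-4)))) + 4)**2 = (2/(-7 + (-2 - (-2/3 - 8/3))) + 4)**2 = (2/(-7 + (-2 - 1*(-10/3))) + 4)**2 = (2/(-7 + (-2 + 10/3)) + 4)**2 = (2/(-7 + 4/3) + 4)**2 = (2/(-17/3) + 4)**2 = (-3/17*2 + 4)**2 = (-6/17 + 4)**2 = (62/17)**2 = 3844/289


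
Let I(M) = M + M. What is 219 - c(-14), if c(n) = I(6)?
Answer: 207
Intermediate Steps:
I(M) = 2*M
c(n) = 12 (c(n) = 2*6 = 12)
219 - c(-14) = 219 - 1*12 = 219 - 12 = 207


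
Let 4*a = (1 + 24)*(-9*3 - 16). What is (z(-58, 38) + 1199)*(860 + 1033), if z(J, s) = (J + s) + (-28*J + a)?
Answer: 19189341/4 ≈ 4.7973e+6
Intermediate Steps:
a = -1075/4 (a = ((1 + 24)*(-9*3 - 16))/4 = (25*(-27 - 16))/4 = (25*(-43))/4 = (1/4)*(-1075) = -1075/4 ≈ -268.75)
z(J, s) = -1075/4 + s - 27*J (z(J, s) = (J + s) + (-28*J - 1075/4) = (J + s) + (-1075/4 - 28*J) = -1075/4 + s - 27*J)
(z(-58, 38) + 1199)*(860 + 1033) = ((-1075/4 + 38 - 27*(-58)) + 1199)*(860 + 1033) = ((-1075/4 + 38 + 1566) + 1199)*1893 = (5341/4 + 1199)*1893 = (10137/4)*1893 = 19189341/4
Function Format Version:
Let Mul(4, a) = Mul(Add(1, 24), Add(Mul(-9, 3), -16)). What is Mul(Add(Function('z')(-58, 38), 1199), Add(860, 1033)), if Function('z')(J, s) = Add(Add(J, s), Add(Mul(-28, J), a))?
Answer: Rational(19189341, 4) ≈ 4.7973e+6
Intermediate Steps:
a = Rational(-1075, 4) (a = Mul(Rational(1, 4), Mul(Add(1, 24), Add(Mul(-9, 3), -16))) = Mul(Rational(1, 4), Mul(25, Add(-27, -16))) = Mul(Rational(1, 4), Mul(25, -43)) = Mul(Rational(1, 4), -1075) = Rational(-1075, 4) ≈ -268.75)
Function('z')(J, s) = Add(Rational(-1075, 4), s, Mul(-27, J)) (Function('z')(J, s) = Add(Add(J, s), Add(Mul(-28, J), Rational(-1075, 4))) = Add(Add(J, s), Add(Rational(-1075, 4), Mul(-28, J))) = Add(Rational(-1075, 4), s, Mul(-27, J)))
Mul(Add(Function('z')(-58, 38), 1199), Add(860, 1033)) = Mul(Add(Add(Rational(-1075, 4), 38, Mul(-27, -58)), 1199), Add(860, 1033)) = Mul(Add(Add(Rational(-1075, 4), 38, 1566), 1199), 1893) = Mul(Add(Rational(5341, 4), 1199), 1893) = Mul(Rational(10137, 4), 1893) = Rational(19189341, 4)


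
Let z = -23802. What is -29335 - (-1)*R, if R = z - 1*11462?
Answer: -64599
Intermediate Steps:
R = -35264 (R = -23802 - 1*11462 = -23802 - 11462 = -35264)
-29335 - (-1)*R = -29335 - (-1)*(-35264) = -29335 - 1*35264 = -29335 - 35264 = -64599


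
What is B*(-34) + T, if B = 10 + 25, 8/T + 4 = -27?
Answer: -36898/31 ≈ -1190.3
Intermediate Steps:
T = -8/31 (T = 8/(-4 - 27) = 8/(-31) = 8*(-1/31) = -8/31 ≈ -0.25806)
B = 35
B*(-34) + T = 35*(-34) - 8/31 = -1190 - 8/31 = -36898/31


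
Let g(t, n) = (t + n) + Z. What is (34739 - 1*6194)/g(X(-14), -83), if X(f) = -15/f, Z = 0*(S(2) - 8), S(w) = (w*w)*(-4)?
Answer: -399630/1147 ≈ -348.41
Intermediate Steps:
S(w) = -4*w**2 (S(w) = w**2*(-4) = -4*w**2)
Z = 0 (Z = 0*(-4*2**2 - 8) = 0*(-4*4 - 8) = 0*(-16 - 8) = 0*(-24) = 0)
g(t, n) = n + t (g(t, n) = (t + n) + 0 = (n + t) + 0 = n + t)
(34739 - 1*6194)/g(X(-14), -83) = (34739 - 1*6194)/(-83 - 15/(-14)) = (34739 - 6194)/(-83 - 15*(-1/14)) = 28545/(-83 + 15/14) = 28545/(-1147/14) = 28545*(-14/1147) = -399630/1147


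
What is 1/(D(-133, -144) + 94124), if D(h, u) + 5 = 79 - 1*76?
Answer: 1/94122 ≈ 1.0625e-5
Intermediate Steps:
D(h, u) = -2 (D(h, u) = -5 + (79 - 1*76) = -5 + (79 - 76) = -5 + 3 = -2)
1/(D(-133, -144) + 94124) = 1/(-2 + 94124) = 1/94122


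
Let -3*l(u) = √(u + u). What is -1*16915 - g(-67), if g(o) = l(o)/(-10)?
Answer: -16915 - I*√134/30 ≈ -16915.0 - 0.38586*I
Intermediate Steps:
l(u) = -√2*√u/3 (l(u) = -√(u + u)/3 = -√2*√u/3)
g(o) = √2*√o/30 (g(o) = -√2*√o/3/(-10) = -√2*√o/3*(-⅒) = √2*√o/30)
-1*16915 - g(-67) = -1*16915 - √2*√(-67)/30 = -16915 - √2*I*√67/30 = -16915 - I*√134/30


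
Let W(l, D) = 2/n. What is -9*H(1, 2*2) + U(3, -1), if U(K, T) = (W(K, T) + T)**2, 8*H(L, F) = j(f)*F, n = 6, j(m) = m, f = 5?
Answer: -397/18 ≈ -22.056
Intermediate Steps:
W(l, D) = 1/3 (W(l, D) = 2/6 = 2*(1/6) = 1/3)
H(L, F) = 5*F/8 (H(L, F) = (5*F)/8 = 5*F/8)
U(K, T) = (1/3 + T)**2
-9*H(1, 2*2) + U(3, -1) = -45*2*2/8 + (1 + 3*(-1))**2/9 = -45*4/8 + (1 - 3)**2/9 = -9*5/2 + (1/9)*(-2)**2 = -45/2 + (1/9)*4 = -45/2 + 4/9 = -397/18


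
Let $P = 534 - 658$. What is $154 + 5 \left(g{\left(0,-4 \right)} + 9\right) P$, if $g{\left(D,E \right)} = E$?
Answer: $-2946$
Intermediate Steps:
$P = -124$
$154 + 5 \left(g{\left(0,-4 \right)} + 9\right) P = 154 + 5 \left(-4 + 9\right) \left(-124\right) = 154 + 5 \cdot 5 \left(-124\right) = 154 + 25 \left(-124\right) = 154 - 3100 = -2946$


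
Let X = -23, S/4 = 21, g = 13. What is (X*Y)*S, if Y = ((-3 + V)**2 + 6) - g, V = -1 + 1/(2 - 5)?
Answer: -68264/3 ≈ -22755.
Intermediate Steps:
S = 84 (S = 4*21 = 84)
V = -4/3 (V = -1 + 1/(-3) = -1 - 1/3 = -4/3 ≈ -1.3333)
Y = 106/9 (Y = ((-3 - 4/3)**2 + 6) - 1*13 = ((-13/3)**2 + 6) - 13 = (169/9 + 6) - 13 = 223/9 - 13 = 106/9 ≈ 11.778)
(X*Y)*S = -23*106/9*84 = -2438/9*84 = -68264/3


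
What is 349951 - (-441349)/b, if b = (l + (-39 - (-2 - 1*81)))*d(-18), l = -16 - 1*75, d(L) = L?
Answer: 296499895/846 ≈ 3.5047e+5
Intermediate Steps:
l = -91 (l = -16 - 75 = -91)
b = 846 (b = (-91 + (-39 - (-2 - 1*81)))*(-18) = (-91 + (-39 - (-2 - 81)))*(-18) = (-91 + (-39 - 1*(-83)))*(-18) = (-91 + (-39 + 83))*(-18) = (-91 + 44)*(-18) = -47*(-18) = 846)
349951 - (-441349)/b = 349951 - (-441349)/846 = 349951 - 1*(-441349/846) = 349951 + 441349/846 = 296499895/846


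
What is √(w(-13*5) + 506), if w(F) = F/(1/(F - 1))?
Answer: 2*√1199 ≈ 69.253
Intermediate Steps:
w(F) = F*(-1 + F) (w(F) = F/(1/(-1 + F)) = F*(-1 + F))
√(w(-13*5) + 506) = √((-13*5)*(-1 - 13*5) + 506) = √(-65*(-1 - 65) + 506) = √(-65*(-66) + 506) = √(4290 + 506) = √4796 = 2*√1199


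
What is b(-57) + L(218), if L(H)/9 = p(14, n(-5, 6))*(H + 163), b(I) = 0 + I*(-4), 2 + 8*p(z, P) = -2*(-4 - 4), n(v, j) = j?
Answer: 24915/4 ≈ 6228.8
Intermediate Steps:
p(z, P) = 7/4 (p(z, P) = -1/4 + (-2*(-4 - 4))/8 = -1/4 + (-2*(-8))/8 = -1/4 + (1/8)*16 = -1/4 + 2 = 7/4)
b(I) = -4*I (b(I) = 0 - 4*I = -4*I)
L(H) = 10269/4 + 63*H/4 (L(H) = 9*(7*(H + 163)/4) = 9*(7*(163 + H)/4) = 9*(1141/4 + 7*H/4) = 10269/4 + 63*H/4)
b(-57) + L(218) = -4*(-57) + (10269/4 + (63/4)*218) = 228 + (10269/4 + 6867/2) = 228 + 24003/4 = 24915/4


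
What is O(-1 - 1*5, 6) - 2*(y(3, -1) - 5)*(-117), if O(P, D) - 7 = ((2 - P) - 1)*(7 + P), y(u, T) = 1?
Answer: -922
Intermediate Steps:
O(P, D) = 7 + (1 - P)*(7 + P) (O(P, D) = 7 + ((2 - P) - 1)*(7 + P) = 7 + (1 - P)*(7 + P))
O(-1 - 1*5, 6) - 2*(y(3, -1) - 5)*(-117) = (14 - (-1 - 1*5)**2 - 6*(-1 - 1*5)) - 2*(1 - 5)*(-117) = (14 - (-1 - 5)**2 - 6*(-1 - 5)) - 2*(-4)*(-117) = (14 - 1*(-6)**2 - 6*(-6)) + 8*(-117) = (14 - 1*36 + 36) - 936 = (14 - 36 + 36) - 936 = 14 - 936 = -922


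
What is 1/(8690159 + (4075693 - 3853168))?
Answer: 1/8912684 ≈ 1.1220e-7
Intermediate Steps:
1/(8690159 + (4075693 - 3853168)) = 1/(8690159 + 222525) = 1/8912684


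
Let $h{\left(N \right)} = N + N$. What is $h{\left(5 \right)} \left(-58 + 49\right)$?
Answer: $-90$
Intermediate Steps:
$h{\left(N \right)} = 2 N$
$h{\left(5 \right)} \left(-58 + 49\right) = 2 \cdot 5 \left(-58 + 49\right) = 10 \left(-9\right) = -90$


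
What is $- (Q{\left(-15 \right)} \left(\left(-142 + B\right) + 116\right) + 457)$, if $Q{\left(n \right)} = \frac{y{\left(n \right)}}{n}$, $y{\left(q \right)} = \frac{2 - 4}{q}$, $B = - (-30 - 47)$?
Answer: $- \frac{34241}{75} \approx -456.55$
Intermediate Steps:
$B = 77$ ($B = \left(-1\right) \left(-77\right) = 77$)
$y{\left(q \right)} = - \frac{2}{q}$
$Q{\left(n \right)} = - \frac{2}{n^{2}}$ ($Q{\left(n \right)} = \frac{\left(-2\right) \frac{1}{n}}{n} = - \frac{2}{n^{2}}$)
$- (Q{\left(-15 \right)} \left(\left(-142 + B\right) + 116\right) + 457) = - (- \frac{2}{225} \left(\left(-142 + 77\right) + 116\right) + 457) = - (\left(-2\right) \frac{1}{225} \left(-65 + 116\right) + 457) = - (\left(- \frac{2}{225}\right) 51 + 457) = - (- \frac{34}{75} + 457) = \left(-1\right) \frac{34241}{75} = - \frac{34241}{75}$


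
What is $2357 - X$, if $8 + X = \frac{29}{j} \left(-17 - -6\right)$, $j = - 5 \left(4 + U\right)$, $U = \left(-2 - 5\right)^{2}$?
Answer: $\frac{626406}{265} \approx 2363.8$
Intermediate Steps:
$U = 49$ ($U = \left(-7\right)^{2} = 49$)
$j = -265$ ($j = - 5 \left(4 + 49\right) = \left(-5\right) 53 = -265$)
$X = - \frac{1801}{265}$ ($X = -8 + \frac{29}{-265} \left(-17 - -6\right) = -8 + 29 \left(- \frac{1}{265}\right) \left(-17 + 6\right) = -8 - - \frac{319}{265} = -8 + \frac{319}{265} = - \frac{1801}{265} \approx -6.7962$)
$2357 - X = 2357 - - \frac{1801}{265} = 2357 + \frac{1801}{265} = \frac{626406}{265}$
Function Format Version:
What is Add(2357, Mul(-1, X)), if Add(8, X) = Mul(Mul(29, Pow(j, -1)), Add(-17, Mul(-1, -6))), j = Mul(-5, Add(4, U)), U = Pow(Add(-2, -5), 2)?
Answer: Rational(626406, 265) ≈ 2363.8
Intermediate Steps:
U = 49 (U = Pow(-7, 2) = 49)
j = -265 (j = Mul(-5, Add(4, 49)) = Mul(-5, 53) = -265)
X = Rational(-1801, 265) (X = Add(-8, Mul(Mul(29, Pow(-265, -1)), Add(-17, Mul(-1, -6)))) = Add(-8, Mul(Mul(29, Rational(-1, 265)), Add(-17, 6))) = Add(-8, Mul(Rational(-29, 265), -11)) = Add(-8, Rational(319, 265)) = Rational(-1801, 265) ≈ -6.7962)
Add(2357, Mul(-1, X)) = Add(2357, Mul(-1, Rational(-1801, 265))) = Add(2357, Rational(1801, 265)) = Rational(626406, 265)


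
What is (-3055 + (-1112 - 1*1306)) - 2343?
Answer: -7816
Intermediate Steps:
(-3055 + (-1112 - 1*1306)) - 2343 = (-3055 + (-1112 - 1306)) - 2343 = (-3055 - 2418) - 2343 = -5473 - 2343 = -7816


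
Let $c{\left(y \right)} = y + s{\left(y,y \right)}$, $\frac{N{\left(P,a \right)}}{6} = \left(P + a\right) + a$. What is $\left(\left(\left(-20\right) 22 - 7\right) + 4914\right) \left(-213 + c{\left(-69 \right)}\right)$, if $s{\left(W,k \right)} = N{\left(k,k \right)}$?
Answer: $-6807708$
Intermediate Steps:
$N{\left(P,a \right)} = 6 P + 12 a$ ($N{\left(P,a \right)} = 6 \left(\left(P + a\right) + a\right) = 6 \left(P + 2 a\right) = 6 P + 12 a$)
$s{\left(W,k \right)} = 18 k$ ($s{\left(W,k \right)} = 6 k + 12 k = 18 k$)
$c{\left(y \right)} = 19 y$ ($c{\left(y \right)} = y + 18 y = 19 y$)
$\left(\left(\left(-20\right) 22 - 7\right) + 4914\right) \left(-213 + c{\left(-69 \right)}\right) = \left(\left(\left(-20\right) 22 - 7\right) + 4914\right) \left(-213 + 19 \left(-69\right)\right) = \left(\left(-440 - 7\right) + 4914\right) \left(-213 - 1311\right) = \left(-447 + 4914\right) \left(-1524\right) = 4467 \left(-1524\right) = -6807708$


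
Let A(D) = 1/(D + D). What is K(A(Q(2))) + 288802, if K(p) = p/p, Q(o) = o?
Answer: 288803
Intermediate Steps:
A(D) = 1/(2*D)
K(p) = 1
K(A(Q(2))) + 288802 = 1 + 288802 = 288803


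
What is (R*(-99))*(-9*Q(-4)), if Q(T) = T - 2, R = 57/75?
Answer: -101574/25 ≈ -4063.0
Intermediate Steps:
R = 19/25 (R = 57*(1/75) = 19/25 ≈ 0.76000)
Q(T) = -2 + T
(R*(-99))*(-9*Q(-4)) = ((19/25)*(-99))*(-9*(-2 - 4)) = -(-16929)*(-6)/25 = -1881/25*54 = -101574/25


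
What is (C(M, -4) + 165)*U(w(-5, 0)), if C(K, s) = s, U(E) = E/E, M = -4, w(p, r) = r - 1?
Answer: 161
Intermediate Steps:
w(p, r) = -1 + r
U(E) = 1
(C(M, -4) + 165)*U(w(-5, 0)) = (-4 + 165)*1 = 161*1 = 161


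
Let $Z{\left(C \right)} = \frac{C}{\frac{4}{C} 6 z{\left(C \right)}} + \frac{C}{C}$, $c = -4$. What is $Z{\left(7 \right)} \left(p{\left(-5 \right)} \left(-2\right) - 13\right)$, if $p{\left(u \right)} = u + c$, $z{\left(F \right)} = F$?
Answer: $\frac{155}{24} \approx 6.4583$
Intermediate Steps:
$p{\left(u \right)} = -4 + u$ ($p{\left(u \right)} = u - 4 = -4 + u$)
$Z{\left(C \right)} = 1 + \frac{C}{24}$ ($Z{\left(C \right)} = \frac{C}{\frac{4}{C} 6 C} + \frac{C}{C} = \frac{C}{\frac{24}{C} C} + 1 = \frac{C}{24} + 1 = 1 + \frac{C}{24}$)
$Z{\left(7 \right)} \left(p{\left(-5 \right)} \left(-2\right) - 13\right) = \left(1 + \frac{1}{24} \cdot 7\right) \left(\left(-4 - 5\right) \left(-2\right) - 13\right) = \left(1 + \frac{7}{24}\right) \left(\left(-9\right) \left(-2\right) - 13\right) = \frac{31 \left(18 - 13\right)}{24} = \frac{31}{24} \cdot 5 = \frac{155}{24}$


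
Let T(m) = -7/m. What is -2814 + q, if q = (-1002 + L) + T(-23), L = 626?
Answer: -73363/23 ≈ -3189.7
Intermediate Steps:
q = -8641/23 (q = (-1002 + 626) - 7/(-23) = -376 - 7*(-1/23) = -376 + 7/23 = -8641/23 ≈ -375.70)
-2814 + q = -2814 - 8641/23 = -73363/23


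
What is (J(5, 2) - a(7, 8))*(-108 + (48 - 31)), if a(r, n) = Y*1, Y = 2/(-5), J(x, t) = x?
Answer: -2457/5 ≈ -491.40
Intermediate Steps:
Y = -2/5 (Y = 2*(-1/5) = -2/5 ≈ -0.40000)
a(r, n) = -2/5 (a(r, n) = -2/5*1 = -2/5)
(J(5, 2) - a(7, 8))*(-108 + (48 - 31)) = (5 - 1*(-2/5))*(-108 + (48 - 31)) = (5 + 2/5)*(-108 + 17) = (27/5)*(-91) = -2457/5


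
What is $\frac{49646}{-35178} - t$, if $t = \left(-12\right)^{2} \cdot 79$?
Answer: $- \frac{200117287}{17589} \approx -11377.0$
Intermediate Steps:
$t = 11376$ ($t = 144 \cdot 79 = 11376$)
$\frac{49646}{-35178} - t = \frac{49646}{-35178} - 11376 = 49646 \left(- \frac{1}{35178}\right) - 11376 = - \frac{24823}{17589} - 11376 = - \frac{200117287}{17589}$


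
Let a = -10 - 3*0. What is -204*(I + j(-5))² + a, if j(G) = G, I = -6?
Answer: -24694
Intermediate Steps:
a = -10 (a = -10 + 0 = -10)
-204*(I + j(-5))² + a = -204*(-6 - 5)² - 10 = -204*(-11)² - 10 = -204*121 - 10 = -24684 - 10 = -24694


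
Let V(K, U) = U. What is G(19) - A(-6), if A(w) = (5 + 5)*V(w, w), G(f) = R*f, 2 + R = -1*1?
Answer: 3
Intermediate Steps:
R = -3 (R = -2 - 1*1 = -2 - 1 = -3)
G(f) = -3*f
A(w) = 10*w (A(w) = (5 + 5)*w = 10*w)
G(19) - A(-6) = -3*19 - 10*(-6) = -57 - 1*(-60) = -57 + 60 = 3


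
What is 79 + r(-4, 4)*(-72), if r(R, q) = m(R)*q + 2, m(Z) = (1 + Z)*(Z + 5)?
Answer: 799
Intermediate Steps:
m(Z) = (1 + Z)*(5 + Z)
r(R, q) = 2 + q*(5 + R² + 6*R) (r(R, q) = (5 + R² + 6*R)*q + 2 = q*(5 + R² + 6*R) + 2 = 2 + q*(5 + R² + 6*R))
79 + r(-4, 4)*(-72) = 79 + (2 + 4*(5 + (-4)² + 6*(-4)))*(-72) = 79 + (2 + 4*(5 + 16 - 24))*(-72) = 79 + (2 + 4*(-3))*(-72) = 79 + (2 - 12)*(-72) = 79 - 10*(-72) = 79 + 720 = 799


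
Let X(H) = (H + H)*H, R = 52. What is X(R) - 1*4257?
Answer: 1151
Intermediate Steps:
X(H) = 2*H² (X(H) = (2*H)*H = 2*H²)
X(R) - 1*4257 = 2*52² - 1*4257 = 2*2704 - 4257 = 5408 - 4257 = 1151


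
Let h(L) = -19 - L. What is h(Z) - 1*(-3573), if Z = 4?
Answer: 3550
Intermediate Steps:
h(Z) - 1*(-3573) = (-19 - 1*4) - 1*(-3573) = (-19 - 4) + 3573 = -23 + 3573 = 3550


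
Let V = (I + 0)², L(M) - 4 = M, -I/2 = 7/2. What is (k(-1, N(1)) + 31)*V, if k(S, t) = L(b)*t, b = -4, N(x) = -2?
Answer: 1519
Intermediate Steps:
I = -7 (I = -14/2 = -2*7/2 = -7)
L(M) = 4 + M
k(S, t) = 0 (k(S, t) = (4 - 4)*t = 0*t = 0)
V = 49 (V = (-7 + 0)² = (-7)² = 49)
(k(-1, N(1)) + 31)*V = (0 + 31)*49 = 31*49 = 1519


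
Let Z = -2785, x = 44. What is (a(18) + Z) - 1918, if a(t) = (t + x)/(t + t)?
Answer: -84623/18 ≈ -4701.3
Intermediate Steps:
a(t) = (44 + t)/(2*t) (a(t) = (t + 44)/(t + t) = (44 + t)/((2*t)) = (44 + t)*(1/(2*t)) = (44 + t)/(2*t))
(a(18) + Z) - 1918 = ((½)*(44 + 18)/18 - 2785) - 1918 = ((½)*(1/18)*62 - 2785) - 1918 = (31/18 - 2785) - 1918 = -50099/18 - 1918 = -84623/18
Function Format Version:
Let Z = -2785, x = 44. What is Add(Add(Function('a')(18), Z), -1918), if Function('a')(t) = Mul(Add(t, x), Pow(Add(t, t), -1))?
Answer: Rational(-84623, 18) ≈ -4701.3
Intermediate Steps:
Function('a')(t) = Mul(Rational(1, 2), Pow(t, -1), Add(44, t)) (Function('a')(t) = Mul(Add(t, 44), Pow(Add(t, t), -1)) = Mul(Add(44, t), Pow(Mul(2, t), -1)) = Mul(Add(44, t), Mul(Rational(1, 2), Pow(t, -1))) = Mul(Rational(1, 2), Pow(t, -1), Add(44, t)))
Add(Add(Function('a')(18), Z), -1918) = Add(Add(Mul(Rational(1, 2), Pow(18, -1), Add(44, 18)), -2785), -1918) = Add(Add(Mul(Rational(1, 2), Rational(1, 18), 62), -2785), -1918) = Add(Add(Rational(31, 18), -2785), -1918) = Add(Rational(-50099, 18), -1918) = Rational(-84623, 18)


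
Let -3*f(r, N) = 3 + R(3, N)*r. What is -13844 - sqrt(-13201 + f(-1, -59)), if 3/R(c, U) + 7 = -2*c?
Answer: -13844 - I*sqrt(2231151)/13 ≈ -13844.0 - 114.9*I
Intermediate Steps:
R(c, U) = 3/(-7 - 2*c)
f(r, N) = -1 + r/13 (f(r, N) = -(3 + (-3/(7 + 2*3))*r)/3 = -(3 + (-3/(7 + 6))*r)/3 = -(3 + (-3/13)*r)/3 = -(3 + (-3*1/13)*r)/3 = -(3 - 3*r/13)/3 = -1 + r/13)
-13844 - sqrt(-13201 + f(-1, -59)) = -13844 - sqrt(-13201 + (-1 + (1/13)*(-1))) = -13844 - sqrt(-13201 + (-1 - 1/13)) = -13844 - sqrt(-13201 - 14/13) = -13844 - sqrt(-171627/13) = -13844 - I*sqrt(2231151)/13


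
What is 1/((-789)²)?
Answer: 1/622521 ≈ 1.6064e-6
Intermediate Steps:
1/((-789)²) = 1/622521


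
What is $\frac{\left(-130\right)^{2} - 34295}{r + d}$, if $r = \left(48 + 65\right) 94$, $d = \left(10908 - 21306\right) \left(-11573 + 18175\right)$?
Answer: $\frac{2485}{9805282} \approx 0.00025343$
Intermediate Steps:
$d = -68647596$ ($d = \left(-10398\right) 6602 = -68647596$)
$r = 10622$ ($r = 113 \cdot 94 = 10622$)
$\frac{\left(-130\right)^{2} - 34295}{r + d} = \frac{\left(-130\right)^{2} - 34295}{10622 - 68647596} = \frac{16900 - 34295}{-68636974} = \left(-17395\right) \left(- \frac{1}{68636974}\right) = \frac{2485}{9805282}$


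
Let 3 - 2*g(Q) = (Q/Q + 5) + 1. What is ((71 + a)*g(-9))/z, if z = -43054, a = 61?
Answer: 12/1957 ≈ 0.0061318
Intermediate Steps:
g(Q) = -2 (g(Q) = 3/2 - ((Q/Q + 5) + 1)/2 = 3/2 - ((1 + 5) + 1)/2 = 3/2 - (6 + 1)/2 = 3/2 - ½*7 = 3/2 - 7/2 = -2)
((71 + a)*g(-9))/z = ((71 + 61)*(-2))/(-43054) = (132*(-2))*(-1/43054) = -264*(-1/43054) = 12/1957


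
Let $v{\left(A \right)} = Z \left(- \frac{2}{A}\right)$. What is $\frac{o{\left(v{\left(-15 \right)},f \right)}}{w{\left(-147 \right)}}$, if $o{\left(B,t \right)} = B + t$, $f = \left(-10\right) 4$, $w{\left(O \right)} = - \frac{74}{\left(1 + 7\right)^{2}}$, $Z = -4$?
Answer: $\frac{19456}{555} \approx 35.056$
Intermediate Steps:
$v{\left(A \right)} = \frac{8}{A}$ ($v{\left(A \right)} = - 4 \left(- \frac{2}{A}\right) = \frac{8}{A}$)
$w{\left(O \right)} = - \frac{37}{32}$ ($w{\left(O \right)} = - \frac{74}{8^{2}} = - \frac{74}{64} = \left(-74\right) \frac{1}{64} = - \frac{37}{32}$)
$f = -40$
$\frac{o{\left(v{\left(-15 \right)},f \right)}}{w{\left(-147 \right)}} = \frac{\frac{8}{-15} - 40}{- \frac{37}{32}} = \left(8 \left(- \frac{1}{15}\right) - 40\right) \left(- \frac{32}{37}\right) = \left(- \frac{8}{15} - 40\right) \left(- \frac{32}{37}\right) = \left(- \frac{608}{15}\right) \left(- \frac{32}{37}\right) = \frac{19456}{555}$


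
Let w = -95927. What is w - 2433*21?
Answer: -147020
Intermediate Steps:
w - 2433*21 = -95927 - 2433*21 = -95927 - 1*51093 = -95927 - 51093 = -147020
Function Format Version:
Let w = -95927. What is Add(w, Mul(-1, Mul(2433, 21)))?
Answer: -147020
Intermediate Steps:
Add(w, Mul(-1, Mul(2433, 21))) = Add(-95927, Mul(-1, Mul(2433, 21))) = Add(-95927, Mul(-1, 51093)) = Add(-95927, -51093) = -147020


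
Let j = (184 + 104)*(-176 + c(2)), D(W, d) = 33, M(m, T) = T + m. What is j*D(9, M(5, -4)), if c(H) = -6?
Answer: -1729728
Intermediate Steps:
j = -52416 (j = (184 + 104)*(-176 - 6) = 288*(-182) = -52416)
j*D(9, M(5, -4)) = -52416*33 = -1729728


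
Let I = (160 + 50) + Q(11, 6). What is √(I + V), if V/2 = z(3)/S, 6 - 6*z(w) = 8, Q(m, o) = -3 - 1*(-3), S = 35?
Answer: 4*√144690/105 ≈ 14.491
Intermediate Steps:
Q(m, o) = 0 (Q(m, o) = -3 + 3 = 0)
z(w) = -⅓ (z(w) = 1 - ⅙*8 = 1 - 4/3 = -⅓)
I = 210 (I = (160 + 50) + 0 = 210 + 0 = 210)
V = -2/105 (V = 2*(-⅓/35) = 2*(-⅓*1/35) = 2*(-1/105) = -2/105 ≈ -0.019048)
√(I + V) = √(210 - 2/105) = √(22048/105) = 4*√144690/105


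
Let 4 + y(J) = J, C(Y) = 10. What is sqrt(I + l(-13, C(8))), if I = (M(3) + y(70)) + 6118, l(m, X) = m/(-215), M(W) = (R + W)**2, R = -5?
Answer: sqrt(286043095)/215 ≈ 78.664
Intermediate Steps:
M(W) = (-5 + W)**2
y(J) = -4 + J
l(m, X) = -m/215 (l(m, X) = m*(-1/215) = -m/215)
I = 6188 (I = ((-5 + 3)**2 + (-4 + 70)) + 6118 = ((-2)**2 + 66) + 6118 = (4 + 66) + 6118 = 70 + 6118 = 6188)
sqrt(I + l(-13, C(8))) = sqrt(6188 - 1/215*(-13)) = sqrt(6188 + 13/215) = sqrt(1330433/215) = sqrt(286043095)/215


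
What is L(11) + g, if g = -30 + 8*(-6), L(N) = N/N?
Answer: -77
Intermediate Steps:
L(N) = 1
g = -78 (g = -30 - 48 = -78)
L(11) + g = 1 - 78 = -77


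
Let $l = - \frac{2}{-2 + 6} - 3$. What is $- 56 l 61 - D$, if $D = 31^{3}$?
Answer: $-17835$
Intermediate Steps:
$l = - \frac{7}{2}$ ($l = - \frac{2}{4} - 3 = \left(-2\right) \frac{1}{4} - 3 = - \frac{1}{2} - 3 = - \frac{7}{2} \approx -3.5$)
$D = 29791$
$- 56 l 61 - D = \left(-56\right) \left(- \frac{7}{2}\right) 61 - 29791 = 196 \cdot 61 - 29791 = 11956 - 29791 = -17835$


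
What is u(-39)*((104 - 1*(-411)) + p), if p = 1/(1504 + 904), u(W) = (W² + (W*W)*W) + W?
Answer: -71724878277/2408 ≈ -2.9786e+7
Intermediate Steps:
u(W) = W + W² + W³ (u(W) = (W² + W²*W) + W = (W² + W³) + W = W + W² + W³)
p = 1/2408 ≈ 0.00041528
u(-39)*((104 - 1*(-411)) + p) = (-39*(1 - 39 + (-39)²))*((104 - 1*(-411)) + 1/2408) = (-39*(1 - 39 + 1521))*((104 + 411) + 1/2408) = (-39*1483)*(515 + 1/2408) = -57837*1240121/2408 = -71724878277/2408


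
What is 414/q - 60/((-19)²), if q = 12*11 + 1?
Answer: 7446/2527 ≈ 2.9466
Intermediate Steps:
q = 133 (q = 132 + 1 = 133)
414/q - 60/((-19)²) = 414/133 - 60/((-19)²) = 414*(1/133) - 60/361 = 414/133 - 60*1/361 = 414/133 - 60/361 = 7446/2527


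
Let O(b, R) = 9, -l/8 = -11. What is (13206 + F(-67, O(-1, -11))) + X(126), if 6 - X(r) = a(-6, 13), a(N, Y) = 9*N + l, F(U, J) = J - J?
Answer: 13178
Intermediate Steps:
l = 88 (l = -8*(-11) = 88)
F(U, J) = 0
a(N, Y) = 88 + 9*N (a(N, Y) = 9*N + 88 = 88 + 9*N)
X(r) = -28 (X(r) = 6 - (88 + 9*(-6)) = 6 - (88 - 54) = 6 - 1*34 = 6 - 34 = -28)
(13206 + F(-67, O(-1, -11))) + X(126) = (13206 + 0) - 28 = 13206 - 28 = 13178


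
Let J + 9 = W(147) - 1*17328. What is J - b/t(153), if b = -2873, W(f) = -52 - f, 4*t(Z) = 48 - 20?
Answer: -119879/7 ≈ -17126.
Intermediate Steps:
t(Z) = 7 (t(Z) = (48 - 20)/4 = (1/4)*28 = 7)
J = -17536 (J = -9 + ((-52 - 1*147) - 1*17328) = -9 + ((-52 - 147) - 17328) = -9 + (-199 - 17328) = -9 - 17527 = -17536)
J - b/t(153) = -17536 - (-2873)/7 = -17536 - 1*(-2873/7) = -17536 + 2873/7 = -119879/7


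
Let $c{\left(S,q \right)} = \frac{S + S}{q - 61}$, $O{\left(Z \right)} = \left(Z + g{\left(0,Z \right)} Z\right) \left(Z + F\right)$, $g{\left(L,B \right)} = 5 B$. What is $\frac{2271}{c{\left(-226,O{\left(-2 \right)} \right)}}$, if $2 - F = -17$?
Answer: $- \frac{556395}{452} \approx -1231.0$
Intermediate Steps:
$F = 19$ ($F = 2 - -17 = 2 + 17 = 19$)
$O{\left(Z \right)} = \left(19 + Z\right) \left(Z + 5 Z^{2}\right)$ ($O{\left(Z \right)} = \left(Z + 5 Z Z\right) \left(Z + 19\right) = \left(Z + 5 Z^{2}\right) \left(19 + Z\right) = \left(19 + Z\right) \left(Z + 5 Z^{2}\right)$)
$c{\left(S,q \right)} = \frac{2 S}{-61 + q}$ ($c{\left(S,q \right)} = \frac{2 S}{q - 61} = \frac{2 S}{-61 + q}$)
$\frac{2271}{c{\left(-226,O{\left(-2 \right)} \right)}} = \frac{2271}{2 \left(-226\right) \frac{1}{-61 - 2 \left(19 + 5 \left(-2\right)^{2} + 96 \left(-2\right)\right)}} = \frac{2271}{2 \left(-226\right) \frac{1}{-61 - 2 \left(19 + 5 \cdot 4 - 192\right)}} = \frac{2271}{2 \left(-226\right) \frac{1}{-61 - 2 \left(19 + 20 - 192\right)}} = \frac{2271}{2 \left(-226\right) \frac{1}{-61 - -306}} = \frac{2271}{2 \left(-226\right) \frac{1}{-61 + 306}} = \frac{2271}{2 \left(-226\right) \frac{1}{245}} = \frac{2271}{- \frac{452}{245}} = 2271 \left(- \frac{245}{452}\right) = - \frac{556395}{452}$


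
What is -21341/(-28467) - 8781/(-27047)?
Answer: 827178754/769946949 ≈ 1.0743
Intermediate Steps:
-21341/(-28467) - 8781/(-27047) = -21341*(-1/28467) - 8781*(-1/27047) = 21341/28467 + 8781/27047 = 827178754/769946949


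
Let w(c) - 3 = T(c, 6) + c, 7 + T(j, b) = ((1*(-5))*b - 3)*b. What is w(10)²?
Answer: 36864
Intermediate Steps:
T(j, b) = -7 + b*(-3 - 5*b) (T(j, b) = -7 + ((1*(-5))*b - 3)*b = -7 + (-5*b - 3)*b = -7 + (-3 - 5*b)*b = -7 + b*(-3 - 5*b))
w(c) = -202 + c (w(c) = 3 + ((-7 - 5*6² - 3*6) + c) = 3 + ((-7 - 5*36 - 18) + c) = 3 + ((-7 - 180 - 18) + c) = 3 + (-205 + c) = -202 + c)
w(10)² = (-202 + 10)² = (-192)² = 36864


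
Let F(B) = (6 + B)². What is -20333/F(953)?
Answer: -20333/919681 ≈ -0.022109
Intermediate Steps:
-20333/F(953) = -20333/(6 + 953)² = -20333/(959²) = -20333/919681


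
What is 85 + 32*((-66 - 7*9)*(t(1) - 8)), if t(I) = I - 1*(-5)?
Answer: 8341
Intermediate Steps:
t(I) = 5 + I (t(I) = I + 5 = 5 + I)
85 + 32*((-66 - 7*9)*(t(1) - 8)) = 85 + 32*((-66 - 7*9)*((5 + 1) - 8)) = 85 + 32*((-66 - 63)*(6 - 8)) = 85 + 32*(-129*(-2)) = 85 + 32*258 = 85 + 8256 = 8341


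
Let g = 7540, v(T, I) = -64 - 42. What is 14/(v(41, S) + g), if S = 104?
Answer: 1/531 ≈ 0.0018832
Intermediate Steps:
v(T, I) = -106
14/(v(41, S) + g) = 14/(-106 + 7540) = 14/7434 = 14*(1/7434) = 1/531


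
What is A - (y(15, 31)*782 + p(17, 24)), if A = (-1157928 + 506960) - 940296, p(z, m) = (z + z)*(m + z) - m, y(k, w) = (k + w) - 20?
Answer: -1612966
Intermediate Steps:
y(k, w) = -20 + k + w
p(z, m) = -m + 2*z*(m + z) (p(z, m) = (2*z)*(m + z) - m = 2*z*(m + z) - m = -m + 2*z*(m + z))
A = -1591264 (A = -650968 - 940296 = -1591264)
A - (y(15, 31)*782 + p(17, 24)) = -1591264 - ((-20 + 15 + 31)*782 + (-1*24 + 2*17² + 2*24*17)) = -1591264 - (26*782 + (-24 + 2*289 + 816)) = -1591264 - (20332 + (-24 + 578 + 816)) = -1591264 - (20332 + 1370) = -1591264 - 1*21702 = -1591264 - 21702 = -1612966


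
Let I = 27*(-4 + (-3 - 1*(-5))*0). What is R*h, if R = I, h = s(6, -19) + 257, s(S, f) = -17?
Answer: -25920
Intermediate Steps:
I = -108 (I = 27*(-4 + (-3 + 5)*0) = 27*(-4 + 2*0) = 27*(-4 + 0) = 27*(-4) = -108)
h = 240 (h = -17 + 257 = 240)
R = -108
R*h = -108*240 = -25920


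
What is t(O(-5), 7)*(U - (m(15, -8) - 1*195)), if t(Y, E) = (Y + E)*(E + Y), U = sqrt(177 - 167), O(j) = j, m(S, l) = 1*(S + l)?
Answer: 752 + 4*sqrt(10) ≈ 764.65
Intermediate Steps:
m(S, l) = S + l
U = sqrt(10) ≈ 3.1623
t(Y, E) = (E + Y)**2 (t(Y, E) = (E + Y)*(E + Y) = (E + Y)**2)
t(O(-5), 7)*(U - (m(15, -8) - 1*195)) = (7 - 5)**2*(sqrt(10) - ((15 - 8) - 1*195)) = 2**2*(sqrt(10) - (7 - 195)) = 4*(sqrt(10) - 1*(-188)) = 4*(sqrt(10) + 188) = 4*(188 + sqrt(10)) = 752 + 4*sqrt(10)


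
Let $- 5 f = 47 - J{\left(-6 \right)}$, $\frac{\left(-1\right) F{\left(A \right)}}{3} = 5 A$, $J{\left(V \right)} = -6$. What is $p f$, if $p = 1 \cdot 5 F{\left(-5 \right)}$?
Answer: $-3975$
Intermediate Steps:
$F{\left(A \right)} = - 15 A$ ($F{\left(A \right)} = - 3 \cdot 5 A = - 15 A$)
$f = - \frac{53}{5}$ ($f = - \frac{47 - -6}{5} = - \frac{47 + 6}{5} = \left(- \frac{1}{5}\right) 53 = - \frac{53}{5} \approx -10.6$)
$p = 375$ ($p = 1 \cdot 5 \left(\left(-15\right) \left(-5\right)\right) = 5 \cdot 75 = 375$)
$p f = 375 \left(- \frac{53}{5}\right) = -3975$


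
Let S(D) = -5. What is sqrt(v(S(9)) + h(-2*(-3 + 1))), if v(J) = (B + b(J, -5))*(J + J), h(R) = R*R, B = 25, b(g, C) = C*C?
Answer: 22*I ≈ 22.0*I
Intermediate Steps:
b(g, C) = C**2
h(R) = R**2
v(J) = 100*J (v(J) = (25 + (-5)**2)*(J + J) = (25 + 25)*(2*J) = 50*(2*J) = 100*J)
sqrt(v(S(9)) + h(-2*(-3 + 1))) = sqrt(100*(-5) + (-2*(-3 + 1))**2) = sqrt(-500 + (-2*(-2))**2) = sqrt(-500 + 4**2) = sqrt(-500 + 16) = sqrt(-484) = 22*I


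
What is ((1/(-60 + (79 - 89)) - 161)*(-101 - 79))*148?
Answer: 30025944/7 ≈ 4.2894e+6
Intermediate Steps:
((1/(-60 + (79 - 89)) - 161)*(-101 - 79))*148 = ((1/(-60 - 10) - 161)*(-180))*148 = ((1/(-70) - 161)*(-180))*148 = ((-1/70 - 161)*(-180))*148 = -11271/70*(-180)*148 = (202878/7)*148 = 30025944/7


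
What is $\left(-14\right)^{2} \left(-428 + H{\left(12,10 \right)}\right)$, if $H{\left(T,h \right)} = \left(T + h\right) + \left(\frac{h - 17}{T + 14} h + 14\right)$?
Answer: $- \frac{1005676}{13} \approx -77360.0$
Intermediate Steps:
$H{\left(T,h \right)} = 14 + T + h + \frac{h \left(-17 + h\right)}{14 + T}$ ($H{\left(T,h \right)} = \left(T + h\right) + \left(\frac{-17 + h}{14 + T} h + 14\right) = \left(T + h\right) + \left(\frac{h \left(-17 + h\right)}{14 + T} + 14\right) = \left(T + h\right) + \left(14 + \frac{h \left(-17 + h\right)}{14 + T}\right) = 14 + T + h + \frac{h \left(-17 + h\right)}{14 + T}$)
$\left(-14\right)^{2} \left(-428 + H{\left(12,10 \right)}\right) = \left(-14\right)^{2} \left(-428 + \frac{196 + 12^{2} + 10^{2} - 30 + 28 \cdot 12 + 12 \cdot 10}{14 + 12}\right) = 196 \left(-428 + \frac{196 + 144 + 100 - 30 + 336 + 120}{26}\right) = 196 \left(-428 + \frac{1}{26} \cdot 866\right) = 196 \left(-428 + \frac{433}{13}\right) = 196 \left(- \frac{5131}{13}\right) = - \frac{1005676}{13}$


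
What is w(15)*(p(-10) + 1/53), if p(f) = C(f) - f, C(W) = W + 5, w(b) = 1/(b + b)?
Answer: 133/795 ≈ 0.16730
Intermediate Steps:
w(b) = 1/(2*b)
C(W) = 5 + W
p(f) = 5 (p(f) = (5 + f) - f = 5)
w(15)*(p(-10) + 1/53) = ((½)/15)*(5 + 1/53) = ((½)*(1/15))*(5 + 1/53) = (1/30)*(266/53) = 133/795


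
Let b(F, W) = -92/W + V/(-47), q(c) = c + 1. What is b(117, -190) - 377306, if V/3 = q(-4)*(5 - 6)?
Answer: -1684669983/4465 ≈ -3.7731e+5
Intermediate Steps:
q(c) = 1 + c
V = 9 (V = 3*((1 - 4)*(5 - 6)) = 3*(-3*(-1)) = 3*3 = 9)
b(F, W) = -9/47 - 92/W (b(F, W) = -92/W + 9/(-47) = -92/W + 9*(-1/47) = -92/W - 9/47 = -9/47 - 92/W)
b(117, -190) - 377306 = (-9/47 - 92/(-190)) - 377306 = (-9/47 - 92*(-1/190)) - 377306 = (-9/47 + 46/95) - 377306 = 1307/4465 - 377306 = -1684669983/4465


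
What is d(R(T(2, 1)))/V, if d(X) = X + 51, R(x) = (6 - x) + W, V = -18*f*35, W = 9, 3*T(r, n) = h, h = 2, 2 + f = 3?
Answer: -14/135 ≈ -0.10370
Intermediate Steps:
f = 1 (f = -2 + 3 = 1)
T(r, n) = ⅔ (T(r, n) = (⅓)*2 = ⅔)
V = -630 (V = -18*1*35 = -18*35 = -630)
R(x) = 15 - x (R(x) = (6 - x) + 9 = 15 - x)
d(X) = 51 + X
d(R(T(2, 1)))/V = (51 + (15 - 1*⅔))/(-630) = (51 + (15 - ⅔))*(-1/630) = (51 + 43/3)*(-1/630) = (196/3)*(-1/630) = -14/135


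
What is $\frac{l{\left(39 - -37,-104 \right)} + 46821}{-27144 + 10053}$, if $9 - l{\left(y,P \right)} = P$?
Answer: $- \frac{46934}{17091} \approx -2.7461$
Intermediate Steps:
$l{\left(y,P \right)} = 9 - P$
$\frac{l{\left(39 - -37,-104 \right)} + 46821}{-27144 + 10053} = \frac{\left(9 - -104\right) + 46821}{-27144 + 10053} = \frac{\left(9 + 104\right) + 46821}{-17091} = \left(113 + 46821\right) \left(- \frac{1}{17091}\right) = 46934 \left(- \frac{1}{17091}\right) = - \frac{46934}{17091}$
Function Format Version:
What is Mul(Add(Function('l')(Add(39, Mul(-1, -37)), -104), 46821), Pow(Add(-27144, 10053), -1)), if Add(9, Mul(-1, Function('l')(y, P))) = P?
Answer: Rational(-46934, 17091) ≈ -2.7461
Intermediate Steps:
Function('l')(y, P) = Add(9, Mul(-1, P))
Mul(Add(Function('l')(Add(39, Mul(-1, -37)), -104), 46821), Pow(Add(-27144, 10053), -1)) = Mul(Add(Add(9, Mul(-1, -104)), 46821), Pow(Add(-27144, 10053), -1)) = Mul(Add(Add(9, 104), 46821), Pow(-17091, -1)) = Mul(Add(113, 46821), Rational(-1, 17091)) = Mul(46934, Rational(-1, 17091)) = Rational(-46934, 17091)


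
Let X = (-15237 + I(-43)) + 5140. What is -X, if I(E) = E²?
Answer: 8248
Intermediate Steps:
X = -8248 (X = (-15237 + (-43)²) + 5140 = (-15237 + 1849) + 5140 = -13388 + 5140 = -8248)
-X = -1*(-8248) = 8248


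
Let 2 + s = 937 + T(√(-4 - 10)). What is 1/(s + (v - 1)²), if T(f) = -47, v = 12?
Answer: 1/1009 ≈ 0.00099108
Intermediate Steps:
s = 888 (s = -2 + (937 - 47) = -2 + 890 = 888)
1/(s + (v - 1)²) = 1/(888 + (12 - 1)²) = 1/(888 + 11²) = 1/(888 + 121) = 1/1009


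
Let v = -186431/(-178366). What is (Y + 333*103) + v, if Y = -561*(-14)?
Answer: 7518848429/178366 ≈ 42154.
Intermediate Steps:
v = 186431/178366 (v = -186431*(-1/178366) = 186431/178366 ≈ 1.0452)
Y = 7854
(Y + 333*103) + v = (7854 + 333*103) + 186431/178366 = (7854 + 34299) + 186431/178366 = 42153 + 186431/178366 = 7518848429/178366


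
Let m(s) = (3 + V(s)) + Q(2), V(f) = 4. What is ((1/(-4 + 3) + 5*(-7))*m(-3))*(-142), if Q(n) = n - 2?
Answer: 35784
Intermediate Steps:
Q(n) = -2 + n
m(s) = 7 (m(s) = (3 + 4) + (-2 + 2) = 7 + 0 = 7)
((1/(-4 + 3) + 5*(-7))*m(-3))*(-142) = ((1/(-4 + 3) + 5*(-7))*7)*(-142) = ((1/(-1) - 35)*7)*(-142) = ((-1 - 35)*7)*(-142) = -36*7*(-142) = -252*(-142) = 35784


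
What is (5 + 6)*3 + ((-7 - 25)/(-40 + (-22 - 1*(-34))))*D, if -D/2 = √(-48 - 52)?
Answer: 33 - 160*I/7 ≈ 33.0 - 22.857*I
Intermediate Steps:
D = -20*I (D = -2*√(-48 - 52) = -20*I ≈ -20.0*I)
(5 + 6)*3 + ((-7 - 25)/(-40 + (-22 - 1*(-34))))*D = (5 + 6)*3 + ((-7 - 25)/(-40 + (-22 - 1*(-34))))*(-20*I) = 11*3 + (-32/(-40 + (-22 + 34)))*(-20*I) = 33 + (-32/(-40 + 12))*(-20*I) = 33 + (-32/(-28))*(-20*I) = 33 + (-32*(-1/28))*(-20*I) = 33 + 8*(-20*I)/7 = 33 - 160*I/7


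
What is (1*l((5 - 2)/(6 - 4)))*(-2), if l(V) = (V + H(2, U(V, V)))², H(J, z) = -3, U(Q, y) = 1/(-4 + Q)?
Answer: -9/2 ≈ -4.5000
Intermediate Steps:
l(V) = (-3 + V)² (l(V) = (V - 3)² = (-3 + V)²)
(1*l((5 - 2)/(6 - 4)))*(-2) = (1*(-3 + (5 - 2)/(6 - 4))²)*(-2) = (1*(-3 + 3/2)²)*(-2) = (1*(-3/2)²)*(-2) = (1*(9/4))*(-2) = (9/4)*(-2) = -9/2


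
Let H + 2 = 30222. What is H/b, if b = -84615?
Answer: -6044/16923 ≈ -0.35715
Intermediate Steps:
H = 30220 (H = -2 + 30222 = 30220)
H/b = 30220/(-84615) = 30220*(-1/84615) = -6044/16923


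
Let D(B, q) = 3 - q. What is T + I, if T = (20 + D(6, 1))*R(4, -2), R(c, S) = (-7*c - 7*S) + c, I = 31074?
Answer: 30854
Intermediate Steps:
R(c, S) = -7*S - 6*c (R(c, S) = (-7*S - 7*c) + c = -7*S - 6*c)
T = -220 (T = (20 + (3 - 1*1))*(-7*(-2) - 6*4) = (20 + (3 - 1))*(14 - 24) = (20 + 2)*(-10) = 22*(-10) = -220)
T + I = -220 + 31074 = 30854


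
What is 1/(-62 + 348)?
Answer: 1/286 ≈ 0.0034965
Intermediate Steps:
1/(-62 + 348) = 1/286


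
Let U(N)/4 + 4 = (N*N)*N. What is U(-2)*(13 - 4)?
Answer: -432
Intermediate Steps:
U(N) = -16 + 4*N**3 (U(N) = -16 + 4*((N*N)*N) = -16 + 4*(N**2*N) = -16 + 4*N**3)
U(-2)*(13 - 4) = (-16 + 4*(-2)**3)*(13 - 4) = (-16 + 4*(-8))*9 = (-16 - 32)*9 = -48*9 = -432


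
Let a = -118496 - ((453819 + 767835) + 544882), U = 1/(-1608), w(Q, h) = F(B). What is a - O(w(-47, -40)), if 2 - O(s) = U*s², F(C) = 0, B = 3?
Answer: -1885034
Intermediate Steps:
w(Q, h) = 0
U = -1/1608 ≈ -0.00062189
a = -1885032 (a = -118496 - (1221654 + 544882) = -118496 - 1*1766536 = -118496 - 1766536 = -1885032)
O(s) = 2 + s²/1608 (O(s) = 2 - (-1)*s²/1608 = 2 + s²/1608)
a - O(w(-47, -40)) = -1885032 - (2 + (1/1608)*0²) = -1885032 - (2 + (1/1608)*0) = -1885032 - (2 + 0) = -1885032 - 1*2 = -1885032 - 2 = -1885034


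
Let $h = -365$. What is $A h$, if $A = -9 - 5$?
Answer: $5110$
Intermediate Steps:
$A = -14$ ($A = -9 - 5 = -14$)
$A h = \left(-14\right) \left(-365\right) = 5110$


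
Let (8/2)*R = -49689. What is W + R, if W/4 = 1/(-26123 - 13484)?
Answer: -1968032239/158428 ≈ -12422.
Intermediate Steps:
R = -49689/4 (R = (¼)*(-49689) = -49689/4 ≈ -12422.)
W = -4/39607 (W = 4/(-26123 - 13484) = 4/(-39607) = 4*(-1/39607) = -4/39607 ≈ -0.00010099)
W + R = -4/39607 - 49689/4 = -1968032239/158428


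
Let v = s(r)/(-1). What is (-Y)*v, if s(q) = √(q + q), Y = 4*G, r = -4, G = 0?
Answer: 0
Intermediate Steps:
Y = 0 (Y = 4*0 = 0)
s(q) = √2*√q (s(q) = √(2*q) = √2*√q)
v = -2*I*√2 (v = (√2*√(-4))/(-1) = (√2*(2*I))*(-1) = (2*I*√2)*(-1) = -2*I*√2 ≈ -2.8284*I)
(-Y)*v = (-1*0)*(-2*I*√2) = 0*(-2*I*√2) = 0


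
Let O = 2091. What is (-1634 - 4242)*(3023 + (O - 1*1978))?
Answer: -18427136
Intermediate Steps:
(-1634 - 4242)*(3023 + (O - 1*1978)) = (-1634 - 4242)*(3023 + (2091 - 1*1978)) = -5876*(3023 + (2091 - 1978)) = -5876*(3023 + 113) = -5876*3136 = -18427136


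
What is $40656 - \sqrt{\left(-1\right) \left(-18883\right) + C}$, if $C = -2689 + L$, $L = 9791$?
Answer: $40656 - \sqrt{25985} \approx 40495.0$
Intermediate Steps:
$C = 7102$ ($C = -2689 + 9791 = 7102$)
$40656 - \sqrt{\left(-1\right) \left(-18883\right) + C} = 40656 - \sqrt{\left(-1\right) \left(-18883\right) + 7102} = 40656 - \sqrt{18883 + 7102} = 40656 - \sqrt{25985}$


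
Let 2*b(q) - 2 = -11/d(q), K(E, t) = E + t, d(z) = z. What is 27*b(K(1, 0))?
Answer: -243/2 ≈ -121.50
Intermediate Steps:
b(q) = 1 - 11/(2*q) (b(q) = 1 + (-11/q)/2 = 1 - 11/(2*q))
27*b(K(1, 0)) = 27*((-11/2 + (1 + 0))/(1 + 0)) = 27*((-11/2 + 1)/1) = 27*(1*(-9/2)) = 27*(-9/2) = -243/2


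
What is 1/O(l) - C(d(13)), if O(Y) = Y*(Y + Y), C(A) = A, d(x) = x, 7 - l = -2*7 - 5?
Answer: -17575/1352 ≈ -12.999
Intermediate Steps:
l = 26 (l = 7 - (-2*7 - 5) = 7 - (-14 - 5) = 7 - 1*(-19) = 7 + 19 = 26)
O(Y) = 2*Y**2 (O(Y) = Y*(2*Y) = 2*Y**2)
1/O(l) - C(d(13)) = 1/(2*26**2) - 1*13 = 1/(2*676) - 13 = 1/1352 - 13 = -17575/1352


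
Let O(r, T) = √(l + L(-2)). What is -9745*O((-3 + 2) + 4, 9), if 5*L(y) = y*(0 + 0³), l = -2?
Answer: -9745*I*√2 ≈ -13782.0*I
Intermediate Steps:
L(y) = 0 (L(y) = (y*(0 + 0³))/5 = (y*(0 + 0))/5 = (y*0)/5 = (⅕)*0 = 0)
O(r, T) = I*√2 (O(r, T) = √(-2 + 0) = √(-2) = I*√2)
-9745*O((-3 + 2) + 4, 9) = -9745*I*√2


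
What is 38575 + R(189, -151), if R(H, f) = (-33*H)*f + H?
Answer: 980551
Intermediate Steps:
R(H, f) = H - 33*H*f (R(H, f) = -33*H*f + H = H - 33*H*f)
38575 + R(189, -151) = 38575 + 189*(1 - 33*(-151)) = 38575 + 189*(1 + 4983) = 38575 + 189*4984 = 38575 + 941976 = 980551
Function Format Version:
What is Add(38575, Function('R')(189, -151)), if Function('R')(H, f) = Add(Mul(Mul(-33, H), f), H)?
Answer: 980551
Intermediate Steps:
Function('R')(H, f) = Add(H, Mul(-33, H, f)) (Function('R')(H, f) = Add(Mul(-33, H, f), H) = Add(H, Mul(-33, H, f)))
Add(38575, Function('R')(189, -151)) = Add(38575, Mul(189, Add(1, Mul(-33, -151)))) = Add(38575, Mul(189, Add(1, 4983))) = Add(38575, Mul(189, 4984)) = Add(38575, 941976) = 980551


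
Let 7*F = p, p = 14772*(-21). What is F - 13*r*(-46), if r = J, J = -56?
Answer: -77804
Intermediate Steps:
r = -56
p = -310212
F = -44316 (F = (⅐)*(-310212) = -44316)
F - 13*r*(-46) = -44316 - 13*(-56)*(-46) = -44316 + 728*(-46) = -44316 - 33488 = -77804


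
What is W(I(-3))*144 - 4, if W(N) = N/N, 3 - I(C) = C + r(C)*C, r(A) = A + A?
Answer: 140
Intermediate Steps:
r(A) = 2*A
I(C) = 3 - C - 2*C² (I(C) = 3 - (C + (2*C)*C) = 3 - (C + 2*C²) = 3 + (-C - 2*C²) = 3 - C - 2*C²)
W(N) = 1
W(I(-3))*144 - 4 = 1*144 - 4 = 144 - 4 = 140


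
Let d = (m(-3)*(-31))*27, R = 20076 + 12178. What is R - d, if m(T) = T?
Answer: 29743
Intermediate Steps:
R = 32254
d = 2511 (d = -3*(-31)*27 = 93*27 = 2511)
R - d = 32254 - 1*2511 = 32254 - 2511 = 29743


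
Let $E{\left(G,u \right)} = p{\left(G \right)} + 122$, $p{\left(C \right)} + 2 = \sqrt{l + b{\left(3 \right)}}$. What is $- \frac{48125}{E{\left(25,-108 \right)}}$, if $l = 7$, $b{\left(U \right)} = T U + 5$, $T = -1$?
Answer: $- \frac{48125}{123} \approx -391.26$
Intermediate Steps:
$b{\left(U \right)} = 5 - U$ ($b{\left(U \right)} = - U + 5 = 5 - U$)
$p{\left(C \right)} = 1$ ($p{\left(C \right)} = -2 + \sqrt{7 + \left(5 - 3\right)} = -2 + \sqrt{7 + 2} = -2 + \sqrt{9} = -2 + 3 = 1$)
$E{\left(G,u \right)} = 123$ ($E{\left(G,u \right)} = 1 + 122 = 123$)
$- \frac{48125}{E{\left(25,-108 \right)}} = - \frac{48125}{123}$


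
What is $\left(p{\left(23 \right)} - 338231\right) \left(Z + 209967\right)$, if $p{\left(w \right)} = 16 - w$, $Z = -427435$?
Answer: $73555941384$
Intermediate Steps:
$\left(p{\left(23 \right)} - 338231\right) \left(Z + 209967\right) = \left(\left(16 - 23\right) - 338231\right) \left(-427435 + 209967\right) = \left(\left(16 - 23\right) - 338231\right) \left(-217468\right) = \left(-7 - 338231\right) \left(-217468\right) = \left(-338238\right) \left(-217468\right) = 73555941384$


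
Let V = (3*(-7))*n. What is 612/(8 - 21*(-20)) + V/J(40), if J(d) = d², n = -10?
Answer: 26727/17120 ≈ 1.5612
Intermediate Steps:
V = 210 (V = (3*(-7))*(-10) = -21*(-10) = 210)
612/(8 - 21*(-20)) + V/J(40) = 612/(8 - 21*(-20)) + 210/(40²) = 612/(8 + 420) + 210/1600 = 612/428 + 210*(1/1600) = 612*(1/428) + 21/160 = 153/107 + 21/160 = 26727/17120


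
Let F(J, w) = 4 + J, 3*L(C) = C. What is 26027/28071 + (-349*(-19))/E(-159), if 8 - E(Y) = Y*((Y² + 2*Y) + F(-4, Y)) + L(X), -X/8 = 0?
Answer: 103490555176/111417307875 ≈ 0.92885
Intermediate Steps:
X = 0 (X = -8*0 = 0)
L(C) = C/3
E(Y) = 8 - Y*(Y² + 2*Y) (E(Y) = 8 - (Y*((Y² + 2*Y) + (4 - 4)) + (⅓)*0) = 8 - (Y*((Y² + 2*Y) + 0) + 0) = 8 - (Y*(Y² + 2*Y) + 0) = 8 - Y*(Y² + 2*Y))
26027/28071 + (-349*(-19))/E(-159) = 26027/28071 + (-349*(-19))/(8 - 1*(-159)³ - 2*(-159)²) = 26027*(1/28071) + 6631/(8 - 1*(-4019679) - 2*25281) = 26027/28071 + 6631/(8 + 4019679 - 50562) = 26027/28071 + 6631/3969125 = 103490555176/111417307875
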